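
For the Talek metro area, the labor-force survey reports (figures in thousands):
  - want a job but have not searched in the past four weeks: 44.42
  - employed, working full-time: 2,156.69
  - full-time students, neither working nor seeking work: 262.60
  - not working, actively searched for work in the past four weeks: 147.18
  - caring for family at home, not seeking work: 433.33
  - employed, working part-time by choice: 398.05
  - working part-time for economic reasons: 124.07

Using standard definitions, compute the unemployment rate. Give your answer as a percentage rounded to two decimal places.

Unemployment rate ≈ 5.21%.

Employed = 2,156.69 + 398.05 + 124.07 = 2,678.81 thousand (anyone who worked, including part-time for economic reasons, counts as employed).
Unemployed = 147.18 thousand.
Labor force = 2,678.81 + 147.18 = 2,825.99 thousand.
Unemployment rate = 147.18 / 2,825.99 = 5.21%.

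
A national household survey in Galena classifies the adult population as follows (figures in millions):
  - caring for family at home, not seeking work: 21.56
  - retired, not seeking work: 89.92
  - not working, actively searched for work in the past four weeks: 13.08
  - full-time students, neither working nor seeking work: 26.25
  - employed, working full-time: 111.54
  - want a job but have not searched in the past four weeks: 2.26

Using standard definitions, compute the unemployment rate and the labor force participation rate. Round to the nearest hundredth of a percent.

Employed = 111.54 million.
Unemployed = 13.08 million.
Labor force = 111.54 + 13.08 = 124.62 million.
Not in labor force = 21.56 + 89.92 + 26.25 + 2.26 = 139.99 million (those not working and not actively searching are outside the labor force — including those who want a job but have given up searching).
Civilian working-age population = 124.62 + 139.99 = 264.61 million.
Unemployment rate = 13.08 / 124.62 = 10.50%.
Labor force participation rate = 124.62 / 264.61 = 47.10%.

Unemployment rate ≈ 10.50%; labor force participation rate ≈ 47.10%.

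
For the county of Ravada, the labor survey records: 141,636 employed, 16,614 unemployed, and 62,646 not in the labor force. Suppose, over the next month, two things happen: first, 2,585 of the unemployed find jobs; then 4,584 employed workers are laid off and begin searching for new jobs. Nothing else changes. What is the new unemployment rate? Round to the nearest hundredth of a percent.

Initially, labor force = 141,636 + 16,614 = 158,250, so u = 16,614/158,250 = 10.50%.
After the first change, unemployed falls and employed rises by 2,585; labor force unchanged → E = 144,221, U = 14,029, labor force = 158,250.
After the second change, employed falls and unemployed rises by 4,584; labor force unchanged → E = 139,637, U = 18,613, labor force = 158,250.
New unemployment rate = 18,613 / 158,250 = 11.76%.

New unemployment rate ≈ 11.76%.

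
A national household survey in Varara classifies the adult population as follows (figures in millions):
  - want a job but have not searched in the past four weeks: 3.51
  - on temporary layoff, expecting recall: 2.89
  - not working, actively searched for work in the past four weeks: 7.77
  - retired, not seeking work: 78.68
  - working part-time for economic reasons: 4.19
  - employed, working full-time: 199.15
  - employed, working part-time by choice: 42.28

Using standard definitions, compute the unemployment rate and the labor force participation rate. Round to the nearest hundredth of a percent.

Unemployment rate ≈ 4.16%; labor force participation rate ≈ 75.72%.

Employed = 4.19 + 199.15 + 42.28 = 245.62 million (anyone who worked, including part-time for economic reasons, counts as employed).
Unemployed = 2.89 + 7.77 = 10.66 million (jobless and actively searching, or on temporary layoff).
Labor force = 245.62 + 10.66 = 256.28 million.
Not in labor force = 3.51 + 78.68 = 82.19 million (those not working and not actively searching are outside the labor force — including those who want a job but have given up searching).
Civilian working-age population = 256.28 + 82.19 = 338.47 million.
Unemployment rate = 10.66 / 256.28 = 4.16%.
Labor force participation rate = 256.28 / 338.47 = 75.72%.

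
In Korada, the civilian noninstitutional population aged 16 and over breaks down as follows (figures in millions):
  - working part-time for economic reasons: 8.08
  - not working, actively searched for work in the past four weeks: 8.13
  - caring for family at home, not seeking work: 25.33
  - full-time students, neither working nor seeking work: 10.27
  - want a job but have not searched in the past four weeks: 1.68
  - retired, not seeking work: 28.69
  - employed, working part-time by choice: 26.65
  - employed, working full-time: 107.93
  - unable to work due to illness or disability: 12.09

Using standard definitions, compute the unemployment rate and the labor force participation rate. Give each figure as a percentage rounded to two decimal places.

Employed = 8.08 + 26.65 + 107.93 = 142.66 million (anyone who worked, including part-time for economic reasons, counts as employed).
Unemployed = 8.13 million.
Labor force = 142.66 + 8.13 = 150.79 million.
Not in labor force = 25.33 + 10.27 + 1.68 + 28.69 + 12.09 = 78.06 million (those not working and not actively searching are outside the labor force — including those who want a job but have given up searching).
Civilian working-age population = 150.79 + 78.06 = 228.85 million.
Unemployment rate = 8.13 / 150.79 = 5.39%.
Labor force participation rate = 150.79 / 228.85 = 65.89%.

Unemployment rate ≈ 5.39%; labor force participation rate ≈ 65.89%.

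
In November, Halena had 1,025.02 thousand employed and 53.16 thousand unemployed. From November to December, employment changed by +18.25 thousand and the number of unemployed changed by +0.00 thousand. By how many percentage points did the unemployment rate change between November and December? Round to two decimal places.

November: labor force = 1,025.02 + 53.16 = 1,078.18; u = 53.16/1,078.18 = 4.93%.
December: labor force = 1,043.27 + 53.16 = 1,096.43; u = 53.16/1,096.43 = 4.85%.
Change = 4.85% − 4.93% = −0.08 pp.

The unemployment rate changed by −0.08 percentage points.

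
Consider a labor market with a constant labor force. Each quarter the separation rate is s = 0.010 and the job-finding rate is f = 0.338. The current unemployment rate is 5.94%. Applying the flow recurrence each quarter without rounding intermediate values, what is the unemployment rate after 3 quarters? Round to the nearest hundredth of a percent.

With a fixed labor force, u_{t+1} = u_t + s·(1−u_t) − f·u_t = u_t·(1−s−f) + s.
Here 1−s−f = 0.652 and s = 0.010.
u_1 = 0.059400 × 0.652 + 0.010 = 0.048729.
u_2 = 0.048729 × 0.652 + 0.010 = 0.041771.
u_3 = 0.041771 × 0.652 + 0.010 = 0.037235.

Unemployment rate after three quarters ≈ 3.72%.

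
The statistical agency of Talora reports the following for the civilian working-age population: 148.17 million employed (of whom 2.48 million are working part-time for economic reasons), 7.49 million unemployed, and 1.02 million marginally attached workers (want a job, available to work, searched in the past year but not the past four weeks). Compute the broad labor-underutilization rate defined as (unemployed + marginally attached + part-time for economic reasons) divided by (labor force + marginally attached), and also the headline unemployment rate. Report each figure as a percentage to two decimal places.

Broad underutilization rate ≈ 7.01%; headline unemployment rate ≈ 4.81%.

Labor force = 148.17 + 7.49 = 155.66 million.
Numerator = 7.49 + 1.02 + 2.48 = 10.99 million.
Denominator = 155.66 + 1.02 = 156.68 million.
Broad rate = 10.99 / 156.68 = 7.01%.
Headline unemployment rate = 7.49 / 155.66 = 4.81%.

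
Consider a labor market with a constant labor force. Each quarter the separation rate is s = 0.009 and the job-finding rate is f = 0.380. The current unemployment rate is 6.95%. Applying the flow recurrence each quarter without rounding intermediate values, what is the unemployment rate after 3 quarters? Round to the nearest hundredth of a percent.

With a fixed labor force, u_{t+1} = u_t + s·(1−u_t) − f·u_t = u_t·(1−s−f) + s.
Here 1−s−f = 0.611 and s = 0.009.
u_1 = 0.069500 × 0.611 + 0.009 = 0.051465.
u_2 = 0.051465 × 0.611 + 0.009 = 0.040445.
u_3 = 0.040445 × 0.611 + 0.009 = 0.033712.

Unemployment rate after three quarters ≈ 3.37%.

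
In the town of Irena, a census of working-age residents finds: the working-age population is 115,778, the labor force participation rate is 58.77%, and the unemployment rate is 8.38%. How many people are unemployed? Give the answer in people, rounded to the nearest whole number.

Labor force = 0.5877 × 115,778 = 68,043.
Unemployed = 0.0838 × 68,043 ≈ 5,702.

About 5,702 are unemployed.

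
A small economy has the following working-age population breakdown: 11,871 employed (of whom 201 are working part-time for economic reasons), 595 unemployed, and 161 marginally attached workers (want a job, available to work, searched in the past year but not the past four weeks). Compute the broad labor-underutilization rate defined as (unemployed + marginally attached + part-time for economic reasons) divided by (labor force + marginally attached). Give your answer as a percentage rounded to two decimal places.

Labor force = 11,871 + 595 = 12,466.
Numerator = 595 + 161 + 201 = 957.
Denominator = 12,466 + 161 = 12,627.
Broad rate = 957 / 12,627 = 7.58%.

Broad underutilization rate ≈ 7.58%.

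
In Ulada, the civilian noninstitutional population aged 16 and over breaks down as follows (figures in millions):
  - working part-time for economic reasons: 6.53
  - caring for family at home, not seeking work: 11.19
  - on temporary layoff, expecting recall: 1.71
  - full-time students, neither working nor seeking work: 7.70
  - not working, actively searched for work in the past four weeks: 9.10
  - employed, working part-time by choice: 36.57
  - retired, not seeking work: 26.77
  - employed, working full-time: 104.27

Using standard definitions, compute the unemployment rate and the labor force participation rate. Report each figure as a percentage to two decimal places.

Employed = 6.53 + 36.57 + 104.27 = 147.37 million (anyone who worked, including part-time for economic reasons, counts as employed).
Unemployed = 1.71 + 9.10 = 10.81 million (jobless and actively searching, or on temporary layoff).
Labor force = 147.37 + 10.81 = 158.18 million.
Not in labor force = 11.19 + 7.70 + 26.77 = 45.66 million (those not working and not actively searching are outside the labor force).
Civilian working-age population = 158.18 + 45.66 = 203.84 million.
Unemployment rate = 10.81 / 158.18 = 6.83%.
Labor force participation rate = 158.18 / 203.84 = 77.60%.

Unemployment rate ≈ 6.83%; labor force participation rate ≈ 77.60%.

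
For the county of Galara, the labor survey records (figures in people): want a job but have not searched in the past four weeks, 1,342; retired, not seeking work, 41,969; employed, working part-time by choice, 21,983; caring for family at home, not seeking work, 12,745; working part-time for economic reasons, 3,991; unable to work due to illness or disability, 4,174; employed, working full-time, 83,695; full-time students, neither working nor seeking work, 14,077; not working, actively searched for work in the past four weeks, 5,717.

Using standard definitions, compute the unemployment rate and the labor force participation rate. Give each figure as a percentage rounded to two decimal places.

Employed = 21,983 + 3,991 + 83,695 = 109,669 (anyone who worked, including part-time for economic reasons, counts as employed).
Unemployed = 5,717.
Labor force = 109,669 + 5,717 = 115,386.
Not in labor force = 1,342 + 41,969 + 12,745 + 4,174 + 14,077 = 74,307 (those not working and not actively searching are outside the labor force — including those who want a job but have given up searching).
Civilian working-age population = 115,386 + 74,307 = 189,693.
Unemployment rate = 5,717 / 115,386 = 4.95%.
Labor force participation rate = 115,386 / 189,693 = 60.83%.

Unemployment rate ≈ 4.95%; labor force participation rate ≈ 60.83%.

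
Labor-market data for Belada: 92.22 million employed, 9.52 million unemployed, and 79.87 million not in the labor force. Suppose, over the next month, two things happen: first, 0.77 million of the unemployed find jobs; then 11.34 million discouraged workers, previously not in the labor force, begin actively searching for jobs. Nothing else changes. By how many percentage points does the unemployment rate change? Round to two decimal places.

Initially, labor force = 92.22 + 9.52 = 101.74 million, so u = 9.52/101.74 = 9.36%.
After the first change, unemployed falls and employed rises by 0.77; labor force unchanged → E = 92.99, U = 8.75, labor force = 101.74 million.
After the second change, unemployed and labor force both rise by 11.34 → E = 92.99, U = 20.09, labor force = 113.08 million.
New unemployment rate = 20.09 / 113.08 = 17.77%.
Change = 17.77% − 9.36% = +8.41 percentage points.

The unemployment rate changes by +8.41 percentage points.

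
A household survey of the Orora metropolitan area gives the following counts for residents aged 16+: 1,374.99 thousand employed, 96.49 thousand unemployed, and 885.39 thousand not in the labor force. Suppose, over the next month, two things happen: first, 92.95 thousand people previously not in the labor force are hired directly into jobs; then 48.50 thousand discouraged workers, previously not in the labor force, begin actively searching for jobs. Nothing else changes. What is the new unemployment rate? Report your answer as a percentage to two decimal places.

New unemployment rate ≈ 8.99%.

Initially, labor force = 1,374.99 + 96.49 = 1,471.48 thousand, so u = 96.49/1,471.48 = 6.56%.
After the first change, employed and labor force both rise by 92.95; unemployed unchanged → E = 1,467.94, U = 96.49, labor force = 1,564.43 thousand.
After the second change, unemployed and labor force both rise by 48.50 → E = 1,467.94, U = 144.99, labor force = 1,612.93 thousand.
New unemployment rate = 144.99 / 1,612.93 = 8.99%.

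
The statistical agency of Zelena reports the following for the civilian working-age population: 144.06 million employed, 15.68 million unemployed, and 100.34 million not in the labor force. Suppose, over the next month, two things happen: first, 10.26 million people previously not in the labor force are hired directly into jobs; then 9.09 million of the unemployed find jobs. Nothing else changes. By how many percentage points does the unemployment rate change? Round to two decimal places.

Initially, labor force = 144.06 + 15.68 = 159.74 million, so u = 15.68/159.74 = 9.82%.
After the first change, employed and labor force both rise by 10.26; unemployed unchanged → E = 154.32, U = 15.68, labor force = 170.00 million.
After the second change, unemployed falls and employed rises by 9.09; labor force unchanged → E = 163.41, U = 6.59, labor force = 170.00 million.
New unemployment rate = 6.59 / 170.00 = 3.88%.
Change = 3.88% − 9.82% = −5.94 percentage points.

The unemployment rate changes by −5.94 percentage points.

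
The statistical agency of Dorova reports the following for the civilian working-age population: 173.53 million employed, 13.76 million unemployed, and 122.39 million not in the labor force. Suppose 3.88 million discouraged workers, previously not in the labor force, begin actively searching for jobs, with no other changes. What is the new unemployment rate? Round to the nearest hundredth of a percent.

Initially, labor force = 173.53 + 13.76 = 187.29 million, so u = 13.76/187.29 = 7.35%.
After the change, unemployed and labor force both rise by 3.88 → E = 173.53, U = 17.64, labor force = 191.17 million.
New unemployment rate = 17.64 / 191.17 = 9.23%.

New unemployment rate ≈ 9.23%.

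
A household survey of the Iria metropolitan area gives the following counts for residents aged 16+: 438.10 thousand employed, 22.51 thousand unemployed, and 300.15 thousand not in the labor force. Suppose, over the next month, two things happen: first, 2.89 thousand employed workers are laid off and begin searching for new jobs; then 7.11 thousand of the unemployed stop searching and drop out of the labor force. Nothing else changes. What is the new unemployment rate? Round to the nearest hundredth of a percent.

Initially, labor force = 438.10 + 22.51 = 460.61 thousand, so u = 22.51/460.61 = 4.89%.
After the first change, employed falls and unemployed rises by 2.89; labor force unchanged → E = 435.21, U = 25.40, labor force = 460.61 thousand.
After the second change, unemployed and labor force both fall by 7.11 → E = 435.21, U = 18.29, labor force = 453.50 thousand.
New unemployment rate = 18.29 / 453.50 = 4.03%.

New unemployment rate ≈ 4.03%.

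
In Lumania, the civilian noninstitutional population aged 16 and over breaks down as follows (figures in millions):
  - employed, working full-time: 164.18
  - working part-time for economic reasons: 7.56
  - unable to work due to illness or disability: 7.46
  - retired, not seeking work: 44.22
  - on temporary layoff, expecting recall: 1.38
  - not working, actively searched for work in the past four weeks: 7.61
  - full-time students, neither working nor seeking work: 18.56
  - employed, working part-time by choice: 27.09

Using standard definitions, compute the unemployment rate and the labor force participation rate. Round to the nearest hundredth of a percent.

Unemployment rate ≈ 4.33%; labor force participation rate ≈ 74.74%.

Employed = 164.18 + 7.56 + 27.09 = 198.83 million (anyone who worked, including part-time for economic reasons, counts as employed).
Unemployed = 1.38 + 7.61 = 8.99 million (jobless and actively searching, or on temporary layoff).
Labor force = 198.83 + 8.99 = 207.82 million.
Not in labor force = 7.46 + 44.22 + 18.56 = 70.24 million (those not working and not actively searching are outside the labor force).
Civilian working-age population = 207.82 + 70.24 = 278.06 million.
Unemployment rate = 8.99 / 207.82 = 4.33%.
Labor force participation rate = 207.82 / 278.06 = 74.74%.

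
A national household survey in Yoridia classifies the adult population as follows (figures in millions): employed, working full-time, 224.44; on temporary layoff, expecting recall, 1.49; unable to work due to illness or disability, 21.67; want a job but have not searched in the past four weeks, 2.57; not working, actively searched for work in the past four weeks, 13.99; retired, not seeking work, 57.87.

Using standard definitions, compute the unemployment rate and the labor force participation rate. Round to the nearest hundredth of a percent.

Unemployment rate ≈ 6.45%; labor force participation rate ≈ 74.50%.

Employed = 224.44 million.
Unemployed = 1.49 + 13.99 = 15.48 million (jobless and actively searching, or on temporary layoff).
Labor force = 224.44 + 15.48 = 239.92 million.
Not in labor force = 21.67 + 2.57 + 57.87 = 82.11 million (those not working and not actively searching are outside the labor force — including those who want a job but have given up searching).
Civilian working-age population = 239.92 + 82.11 = 322.03 million.
Unemployment rate = 15.48 / 239.92 = 6.45%.
Labor force participation rate = 239.92 / 322.03 = 74.50%.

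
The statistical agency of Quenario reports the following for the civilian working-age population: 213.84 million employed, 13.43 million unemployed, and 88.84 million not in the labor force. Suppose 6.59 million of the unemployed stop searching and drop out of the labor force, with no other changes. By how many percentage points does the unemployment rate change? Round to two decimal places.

The unemployment rate changes by −2.81 percentage points.

Initially, labor force = 213.84 + 13.43 = 227.27 million, so u = 13.43/227.27 = 5.91%.
After the change, unemployed and labor force both fall by 6.59 → E = 213.84, U = 6.84, labor force = 220.68 million.
New unemployment rate = 6.84 / 220.68 = 3.10%.
Change = 3.10% − 5.91% = −2.81 percentage points.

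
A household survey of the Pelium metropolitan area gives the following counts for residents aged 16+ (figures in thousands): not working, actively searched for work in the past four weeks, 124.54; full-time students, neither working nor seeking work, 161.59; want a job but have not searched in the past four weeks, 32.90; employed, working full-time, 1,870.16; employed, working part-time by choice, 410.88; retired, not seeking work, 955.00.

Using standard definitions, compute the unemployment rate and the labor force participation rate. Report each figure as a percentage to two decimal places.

Employed = 1,870.16 + 410.88 = 2,281.04 thousand.
Unemployed = 124.54 thousand.
Labor force = 2,281.04 + 124.54 = 2,405.58 thousand.
Not in labor force = 161.59 + 32.90 + 955.00 = 1,149.49 thousand (those not working and not actively searching are outside the labor force — including those who want a job but have given up searching).
Civilian working-age population = 2,405.58 + 1,149.49 = 3,555.07 thousand.
Unemployment rate = 124.54 / 2,405.58 = 5.18%.
Labor force participation rate = 2,405.58 / 3,555.07 = 67.67%.

Unemployment rate ≈ 5.18%; labor force participation rate ≈ 67.67%.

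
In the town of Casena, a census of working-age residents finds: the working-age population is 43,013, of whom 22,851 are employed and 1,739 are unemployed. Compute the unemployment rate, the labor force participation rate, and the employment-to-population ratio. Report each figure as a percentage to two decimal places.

Labor force = employed + unemployed = 22,851 + 1,739 = 24,590.
Unemployment rate = 1,739 / 24,590 = 7.07%.
Labor force participation rate = 24,590 / 43,013 = 57.17%.
Employment-population ratio = 22,851 / 43,013 = 53.13%.

Unemployment rate ≈ 7.07%; labor force participation rate ≈ 57.17%; employment-population ratio ≈ 53.13%.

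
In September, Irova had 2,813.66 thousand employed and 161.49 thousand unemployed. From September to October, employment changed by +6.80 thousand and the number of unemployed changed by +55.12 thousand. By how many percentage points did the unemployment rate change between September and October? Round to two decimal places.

September: labor force = 2,813.66 + 161.49 = 2,975.15; u = 161.49/2,975.15 = 5.43%.
October: labor force = 2,820.46 + 216.61 = 3,037.07; u = 216.61/3,037.07 = 7.13%.
Change = 7.13% − 5.43% = +1.70 pp.

The unemployment rate changed by +1.70 percentage points.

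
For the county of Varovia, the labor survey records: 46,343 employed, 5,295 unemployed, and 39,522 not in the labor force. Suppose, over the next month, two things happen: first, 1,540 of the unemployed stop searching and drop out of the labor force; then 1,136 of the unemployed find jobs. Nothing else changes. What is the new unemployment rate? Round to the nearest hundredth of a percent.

New unemployment rate ≈ 5.23%.

Initially, labor force = 46,343 + 5,295 = 51,638, so u = 5,295/51,638 = 10.25%.
After the first change, unemployed and labor force both fall by 1,540 → E = 46,343, U = 3,755, labor force = 50,098.
After the second change, unemployed falls and employed rises by 1,136; labor force unchanged → E = 47,479, U = 2,619, labor force = 50,098.
New unemployment rate = 2,619 / 50,098 = 5.23%.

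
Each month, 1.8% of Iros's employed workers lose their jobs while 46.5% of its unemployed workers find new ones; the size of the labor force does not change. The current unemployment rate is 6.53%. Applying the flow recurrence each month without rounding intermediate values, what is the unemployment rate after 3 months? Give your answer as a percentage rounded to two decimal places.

Unemployment rate after three months ≈ 4.11%.

With a fixed labor force, u_{t+1} = u_t + s·(1−u_t) − f·u_t = u_t·(1−s−f) + s.
Here 1−s−f = 0.517 and s = 0.018.
u_1 = 0.065300 × 0.517 + 0.018 = 0.051760.
u_2 = 0.051760 × 0.517 + 0.018 = 0.044760.
u_3 = 0.044760 × 0.517 + 0.018 = 0.041141.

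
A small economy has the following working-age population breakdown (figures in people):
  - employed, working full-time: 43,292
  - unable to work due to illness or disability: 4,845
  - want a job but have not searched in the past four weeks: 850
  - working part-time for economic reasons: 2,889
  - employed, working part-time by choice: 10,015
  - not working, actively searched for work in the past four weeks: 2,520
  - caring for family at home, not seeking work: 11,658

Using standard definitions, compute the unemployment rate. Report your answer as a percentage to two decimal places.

Unemployment rate ≈ 4.29%.

Employed = 43,292 + 2,889 + 10,015 = 56,196 (anyone who worked, including part-time for economic reasons, counts as employed).
Unemployed = 2,520.
Labor force = 56,196 + 2,520 = 58,716.
Unemployment rate = 2,520 / 58,716 = 4.29%.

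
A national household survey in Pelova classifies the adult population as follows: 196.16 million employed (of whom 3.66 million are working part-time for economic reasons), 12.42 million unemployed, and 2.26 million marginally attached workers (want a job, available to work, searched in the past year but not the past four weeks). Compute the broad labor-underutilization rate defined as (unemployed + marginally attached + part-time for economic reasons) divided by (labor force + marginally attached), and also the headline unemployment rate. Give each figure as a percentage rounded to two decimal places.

Broad underutilization rate ≈ 8.70%; headline unemployment rate ≈ 5.95%.

Labor force = 196.16 + 12.42 = 208.58 million.
Numerator = 12.42 + 2.26 + 3.66 = 18.34 million.
Denominator = 208.58 + 2.26 = 210.84 million.
Broad rate = 18.34 / 210.84 = 8.70%.
Headline unemployment rate = 12.42 / 208.58 = 5.95%.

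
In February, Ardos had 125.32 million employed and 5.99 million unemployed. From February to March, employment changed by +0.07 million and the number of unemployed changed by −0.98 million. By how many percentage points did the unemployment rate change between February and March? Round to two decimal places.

The unemployment rate changed by −0.72 percentage points.

February: labor force = 125.32 + 5.99 = 131.31; u = 5.99/131.31 = 4.56%.
March: labor force = 125.39 + 5.01 = 130.40; u = 5.01/130.40 = 3.84%.
Change = 3.84% − 4.56% = −0.72 pp.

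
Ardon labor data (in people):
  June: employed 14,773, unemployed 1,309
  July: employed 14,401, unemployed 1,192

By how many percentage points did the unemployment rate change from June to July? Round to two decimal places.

The unemployment rate changed by −0.50 percentage points.

June: labor force = 14,773 + 1,309 = 16,082; u = 1,309/16,082 = 8.14%.
July: labor force = 14,401 + 1,192 = 15,593; u = 1,192/15,593 = 7.64%.
Change = 7.64% − 8.14% = −0.50 pp.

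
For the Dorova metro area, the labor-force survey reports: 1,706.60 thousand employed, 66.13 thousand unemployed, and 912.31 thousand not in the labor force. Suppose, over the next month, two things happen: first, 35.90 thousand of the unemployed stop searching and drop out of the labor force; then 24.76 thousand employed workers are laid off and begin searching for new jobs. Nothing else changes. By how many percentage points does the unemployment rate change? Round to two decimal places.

Initially, labor force = 1,706.60 + 66.13 = 1,772.73 thousand, so u = 66.13/1,772.73 = 3.73%.
After the first change, unemployed and labor force both fall by 35.90 → E = 1,706.60, U = 30.23, labor force = 1,736.83 thousand.
After the second change, employed falls and unemployed rises by 24.76; labor force unchanged → E = 1,681.84, U = 54.99, labor force = 1,736.83 thousand.
New unemployment rate = 54.99 / 1,736.83 = 3.17%.
Change = 3.17% − 3.73% = −0.56 percentage points.

The unemployment rate changes by −0.56 percentage points.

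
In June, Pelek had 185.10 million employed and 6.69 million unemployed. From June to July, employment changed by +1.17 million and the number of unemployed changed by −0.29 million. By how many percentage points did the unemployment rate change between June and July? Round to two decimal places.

June: labor force = 185.10 + 6.69 = 191.79; u = 6.69/191.79 = 3.49%.
July: labor force = 186.27 + 6.40 = 192.67; u = 6.40/192.67 = 3.32%.
Change = 3.32% − 3.49% = −0.17 pp.

The unemployment rate changed by −0.17 percentage points.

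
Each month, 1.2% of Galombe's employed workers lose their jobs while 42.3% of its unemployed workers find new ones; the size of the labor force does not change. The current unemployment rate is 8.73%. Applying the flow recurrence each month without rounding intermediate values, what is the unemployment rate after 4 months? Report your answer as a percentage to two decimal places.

Unemployment rate after four months ≈ 3.37%.

With a fixed labor force, u_{t+1} = u_t + s·(1−u_t) − f·u_t = u_t·(1−s−f) + s.
Here 1−s−f = 0.565 and s = 0.012.
u_1 = 0.087300 × 0.565 + 0.012 = 0.061324.
u_2 = 0.061324 × 0.565 + 0.012 = 0.046648.
u_3 = 0.046648 × 0.565 + 0.012 = 0.038356.
u_4 = 0.038356 × 0.565 + 0.012 = 0.033671.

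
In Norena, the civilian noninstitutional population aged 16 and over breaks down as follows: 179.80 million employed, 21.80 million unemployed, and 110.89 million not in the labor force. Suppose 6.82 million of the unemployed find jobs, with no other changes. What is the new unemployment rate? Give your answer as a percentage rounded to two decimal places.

New unemployment rate ≈ 7.43%.

Initially, labor force = 179.80 + 21.80 = 201.60 million, so u = 21.80/201.60 = 10.81%.
After the change, unemployed falls and employed rises by 6.82; labor force unchanged → E = 186.62, U = 14.98, labor force = 201.60 million.
New unemployment rate = 14.98 / 201.60 = 7.43%.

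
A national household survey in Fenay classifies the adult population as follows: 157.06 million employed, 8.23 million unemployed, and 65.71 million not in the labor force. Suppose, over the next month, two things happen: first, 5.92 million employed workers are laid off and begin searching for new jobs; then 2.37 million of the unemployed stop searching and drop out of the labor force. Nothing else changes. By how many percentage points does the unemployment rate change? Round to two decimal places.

The unemployment rate changes by +2.25 percentage points.

Initially, labor force = 157.06 + 8.23 = 165.29 million, so u = 8.23/165.29 = 4.98%.
After the first change, employed falls and unemployed rises by 5.92; labor force unchanged → E = 151.14, U = 14.15, labor force = 165.29 million.
After the second change, unemployed and labor force both fall by 2.37 → E = 151.14, U = 11.78, labor force = 162.92 million.
New unemployment rate = 11.78 / 162.92 = 7.23%.
Change = 7.23% − 4.98% = +2.25 percentage points.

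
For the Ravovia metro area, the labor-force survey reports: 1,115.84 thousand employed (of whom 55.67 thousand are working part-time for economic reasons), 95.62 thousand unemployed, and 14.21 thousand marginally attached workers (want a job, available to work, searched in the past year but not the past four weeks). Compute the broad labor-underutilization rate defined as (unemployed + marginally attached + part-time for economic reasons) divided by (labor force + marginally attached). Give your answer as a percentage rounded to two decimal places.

Broad underutilization rate ≈ 13.50%.

Labor force = 1,115.84 + 95.62 = 1,211.46 thousand.
Numerator = 95.62 + 14.21 + 55.67 = 165.50 thousand.
Denominator = 1,211.46 + 14.21 = 1,225.67 thousand.
Broad rate = 165.50 / 1,225.67 = 13.50%.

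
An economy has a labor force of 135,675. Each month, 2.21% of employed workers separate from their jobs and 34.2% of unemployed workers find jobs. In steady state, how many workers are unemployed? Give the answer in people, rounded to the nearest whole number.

About 8,235 are unemployed in steady state.

Steady-state unemployment rate u* = s/(s+f) = 2.21/(2.21+34.2) = 0.060698.
Unemployed = u* × labor force = 0.060698 × 135,675 ≈ 8,235.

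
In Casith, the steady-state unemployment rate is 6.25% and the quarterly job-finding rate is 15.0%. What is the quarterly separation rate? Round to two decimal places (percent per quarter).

Separation rate ≈ 1.00% per quarter.

From u* = s/(s+f): s = u·f/(1−u).
s = 0.0625 × 15.0 / (1 − 0.0625) = 0.9375 / 0.9375 ≈ 1.00% per quarter.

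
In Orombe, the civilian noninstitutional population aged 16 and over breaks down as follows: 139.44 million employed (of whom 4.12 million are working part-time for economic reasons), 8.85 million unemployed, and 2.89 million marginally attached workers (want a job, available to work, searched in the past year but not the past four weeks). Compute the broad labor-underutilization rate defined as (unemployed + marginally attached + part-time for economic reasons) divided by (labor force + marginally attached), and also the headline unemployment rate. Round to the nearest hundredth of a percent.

Labor force = 139.44 + 8.85 = 148.29 million.
Numerator = 8.85 + 2.89 + 4.12 = 15.86 million.
Denominator = 148.29 + 2.89 = 151.18 million.
Broad rate = 15.86 / 151.18 = 10.49%.
Headline unemployment rate = 8.85 / 148.29 = 5.97%.

Broad underutilization rate ≈ 10.49%; headline unemployment rate ≈ 5.97%.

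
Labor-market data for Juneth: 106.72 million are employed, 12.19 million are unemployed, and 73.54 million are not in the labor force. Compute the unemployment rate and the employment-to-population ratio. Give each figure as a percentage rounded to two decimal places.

Unemployment rate ≈ 10.25%; employment-population ratio ≈ 55.45%.

Labor force = employed + unemployed = 106.72 + 12.19 = 118.91 million.
Working-age population = 118.91 + 73.54 = 192.45 million.
Unemployment rate = 12.19 / 118.91 = 10.25%.
Employment-population ratio = 106.72 / 192.45 = 55.45%.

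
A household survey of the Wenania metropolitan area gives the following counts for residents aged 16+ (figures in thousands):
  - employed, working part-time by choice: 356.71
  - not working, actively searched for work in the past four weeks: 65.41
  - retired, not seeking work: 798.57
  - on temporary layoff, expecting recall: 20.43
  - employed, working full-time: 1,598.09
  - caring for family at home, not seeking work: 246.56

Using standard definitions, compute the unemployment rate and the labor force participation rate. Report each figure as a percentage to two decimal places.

Unemployment rate ≈ 4.21%; labor force participation rate ≈ 66.13%.

Employed = 356.71 + 1,598.09 = 1,954.80 thousand.
Unemployed = 65.41 + 20.43 = 85.84 thousand (jobless and actively searching, or on temporary layoff).
Labor force = 1,954.80 + 85.84 = 2,040.64 thousand.
Not in labor force = 798.57 + 246.56 = 1,045.13 thousand (those not working and not actively searching are outside the labor force).
Civilian working-age population = 2,040.64 + 1,045.13 = 3,085.77 thousand.
Unemployment rate = 85.84 / 2,040.64 = 4.21%.
Labor force participation rate = 2,040.64 / 3,085.77 = 66.13%.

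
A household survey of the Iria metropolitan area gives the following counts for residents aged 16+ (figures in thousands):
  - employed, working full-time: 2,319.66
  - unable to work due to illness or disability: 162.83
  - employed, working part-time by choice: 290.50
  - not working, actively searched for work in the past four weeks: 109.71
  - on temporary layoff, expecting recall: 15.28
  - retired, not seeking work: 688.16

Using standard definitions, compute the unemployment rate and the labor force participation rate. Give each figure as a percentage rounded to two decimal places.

Employed = 2,319.66 + 290.50 = 2,610.16 thousand.
Unemployed = 109.71 + 15.28 = 124.99 thousand (jobless and actively searching, or on temporary layoff).
Labor force = 2,610.16 + 124.99 = 2,735.15 thousand.
Not in labor force = 162.83 + 688.16 = 850.99 thousand (those not working and not actively searching are outside the labor force).
Civilian working-age population = 2,735.15 + 850.99 = 3,586.14 thousand.
Unemployment rate = 124.99 / 2,735.15 = 4.57%.
Labor force participation rate = 2,735.15 / 3,586.14 = 76.27%.

Unemployment rate ≈ 4.57%; labor force participation rate ≈ 76.27%.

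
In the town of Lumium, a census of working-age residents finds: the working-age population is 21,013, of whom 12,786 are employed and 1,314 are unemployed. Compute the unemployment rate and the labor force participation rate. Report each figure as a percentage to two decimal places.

Labor force = employed + unemployed = 12,786 + 1,314 = 14,100.
Unemployment rate = 1,314 / 14,100 = 9.32%.
Labor force participation rate = 14,100 / 21,013 = 67.10%.

Unemployment rate ≈ 9.32%; labor force participation rate ≈ 67.10%.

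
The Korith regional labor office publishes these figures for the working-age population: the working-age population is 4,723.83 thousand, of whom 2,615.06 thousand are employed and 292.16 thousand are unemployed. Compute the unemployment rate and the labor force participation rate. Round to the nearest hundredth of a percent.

Labor force = employed + unemployed = 2,615.06 + 292.16 = 2,907.22 thousand.
Unemployment rate = 292.16 / 2,907.22 = 10.05%.
Labor force participation rate = 2,907.22 / 4,723.83 = 61.54%.

Unemployment rate ≈ 10.05%; labor force participation rate ≈ 61.54%.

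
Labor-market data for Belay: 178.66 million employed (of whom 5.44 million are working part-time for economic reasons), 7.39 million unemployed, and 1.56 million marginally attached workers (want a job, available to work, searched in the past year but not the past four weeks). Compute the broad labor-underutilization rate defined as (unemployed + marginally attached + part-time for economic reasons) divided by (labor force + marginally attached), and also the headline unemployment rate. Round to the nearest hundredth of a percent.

Labor force = 178.66 + 7.39 = 186.05 million.
Numerator = 7.39 + 1.56 + 5.44 = 14.39 million.
Denominator = 186.05 + 1.56 = 187.61 million.
Broad rate = 14.39 / 187.61 = 7.67%.
Headline unemployment rate = 7.39 / 186.05 = 3.97%.

Broad underutilization rate ≈ 7.67%; headline unemployment rate ≈ 3.97%.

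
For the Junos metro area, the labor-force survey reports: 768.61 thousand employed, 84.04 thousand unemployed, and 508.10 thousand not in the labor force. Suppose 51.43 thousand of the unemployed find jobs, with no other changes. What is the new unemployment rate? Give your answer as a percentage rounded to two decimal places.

Initially, labor force = 768.61 + 84.04 = 852.65 thousand, so u = 84.04/852.65 = 9.86%.
After the change, unemployed falls and employed rises by 51.43; labor force unchanged → E = 820.04, U = 32.61, labor force = 852.65 thousand.
New unemployment rate = 32.61 / 852.65 = 3.82%.

New unemployment rate ≈ 3.82%.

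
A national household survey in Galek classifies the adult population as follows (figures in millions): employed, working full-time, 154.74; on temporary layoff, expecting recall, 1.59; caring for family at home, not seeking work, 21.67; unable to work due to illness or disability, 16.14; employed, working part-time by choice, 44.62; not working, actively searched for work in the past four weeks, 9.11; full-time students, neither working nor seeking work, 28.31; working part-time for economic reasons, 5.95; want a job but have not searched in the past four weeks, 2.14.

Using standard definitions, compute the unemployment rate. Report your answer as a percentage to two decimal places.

Employed = 154.74 + 44.62 + 5.95 = 205.31 million (anyone who worked, including part-time for economic reasons, counts as employed).
Unemployed = 1.59 + 9.11 = 10.70 million (jobless and actively searching, or on temporary layoff).
Labor force = 205.31 + 10.70 = 216.01 million.
Unemployment rate = 10.70 / 216.01 = 4.95%.

Unemployment rate ≈ 4.95%.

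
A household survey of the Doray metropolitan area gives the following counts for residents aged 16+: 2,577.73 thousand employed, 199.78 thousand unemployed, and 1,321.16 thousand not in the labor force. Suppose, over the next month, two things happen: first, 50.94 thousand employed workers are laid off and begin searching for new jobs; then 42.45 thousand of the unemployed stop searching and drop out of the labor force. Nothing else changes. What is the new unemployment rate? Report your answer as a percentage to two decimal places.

New unemployment rate ≈ 7.61%.

Initially, labor force = 2,577.73 + 199.78 = 2,777.51 thousand, so u = 199.78/2,777.51 = 7.19%.
After the first change, employed falls and unemployed rises by 50.94; labor force unchanged → E = 2,526.79, U = 250.72, labor force = 2,777.51 thousand.
After the second change, unemployed and labor force both fall by 42.45 → E = 2,526.79, U = 208.27, labor force = 2,735.06 thousand.
New unemployment rate = 208.27 / 2,735.06 = 7.61%.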